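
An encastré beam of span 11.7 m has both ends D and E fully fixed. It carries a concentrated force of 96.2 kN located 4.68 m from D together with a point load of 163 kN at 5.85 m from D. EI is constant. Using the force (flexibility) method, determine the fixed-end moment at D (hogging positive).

Take the two fixed-end moments M_D, M_E as redundants; the released structure is the simple span DE.
On the primary (simply-supported) span, the end slopes from the loading are:
  at D: point load 96.2 at a = 4.68: Pab(L + b)/(6LEI) = 842.8/EI
  at E: point load 96.2 at a = 4.68: Pab(L + a)/(6LEI) = 737.5/EI
  at D: point load 163 at a = 5.85: Pab(L + b)/(6LEI) = 1395/EI
  at E: point load 163 at a = 5.85: Pab(L + a)/(6LEI) = 1395/EI
  θ_D0 = 2237/EI,  θ_E0 = 2132/EI
Flexibility coefficients: a unit moment at one end gives L/(3EI) there and L/(6EI) at the far end, so f₁₁ = f₂₂ = 3.9/EI and f₁₂ = f₂₁ = 1.95/EI.
Compatibility — zero rotation at each built-in end:
  3.9 M_D + 1.95 M_E = 2237
  1.95 M_D + 3.9 M_E = 2132
Solving the pair gives M_D = 400.5 kN·m and M_E = 346.4 kN·m (hogging).

M_D = 400.5 kN·m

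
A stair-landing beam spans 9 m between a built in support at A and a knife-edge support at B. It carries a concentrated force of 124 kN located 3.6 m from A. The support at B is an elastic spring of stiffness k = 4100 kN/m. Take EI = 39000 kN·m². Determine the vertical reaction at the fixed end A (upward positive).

R_A = 99.18 kN

Remove the prop at B; the released (primary) structure is a cantilever built in at A.
Downward deflection at the released point B due to the loads:
  point load 124 at a = 3.6: Pa²(3L − a)/(6EI) = 6267/EI
Tip deflection under a unit load at B: L³/(3EI) = 243/EI.
With EI = 39000 kN·m²: δ_0 = 0.1607 m and δ_{BB} = 0.006231 m/kN.
Compatibility — the spring shortens by R_B/k under the reaction it provides: δ_0 − R_B·δ_{BB} = R_B/k. With 1/k = 0.000244 m/kN, R_B = δ_0 / (δ_{BB} + 1/k) = 0.1607 / (0.006231 + 0.000244) = 24.82 kN.
Vertical equilibrium: R_A = ΣP − R_B = 124 − 24.82 = 99.18 kN.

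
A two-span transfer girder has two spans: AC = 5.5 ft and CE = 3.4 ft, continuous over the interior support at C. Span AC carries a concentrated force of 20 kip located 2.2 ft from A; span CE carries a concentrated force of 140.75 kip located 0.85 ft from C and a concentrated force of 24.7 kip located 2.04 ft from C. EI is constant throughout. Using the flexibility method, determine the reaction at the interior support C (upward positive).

R_C = 145.7 kip

Release continuity at C by inserting a hinge; the redundant is the internal moment M_C. The primary structure is two simply-supported spans AC and CE.
Discontinuity in slope at C on the released structure — sum the simple-span end rotations:
  span AC: point load 20 at a = 2.2: Pab(L + a)/(6LEI) = 33.88/EI
  span CE: point load 140.75 at a = 0.85: Pab(L + b)/(6LEI) = 88.98/EI
  span CE: point load 24.7 at a = 2.04: Pab(L + b)/(6LEI) = 15.99/EI
  relative rotation θ_0 = (33.88 + 105)/EI = 138.9/EI
A unit hogging moment at C produces rotation L₁/(3EI) + L₂/(3EI) = 2.967/EI.
Compatibility: M_C·(L₁+L₂)/(3EI) = θ_0, giving M_C = 46.8 kip·ft (hogging).
Span AC, ΣM about A with M_C applied at C: R_C^{AC}·5.5 = 44 + 46.8, so R_C^{AC} = 16.51 kip and R_A = 20 − 16.51 = 3.49 kip.
Span CE, ΣM about E: R_C^{CE}·3.4 = 392.5 + 46.8, so R_C^{CE} = 129.2 kip and R_E = 165.4 − 129.2 = 36.24 kip.
R_C = 16.51 + 129.2 = 145.7 kip.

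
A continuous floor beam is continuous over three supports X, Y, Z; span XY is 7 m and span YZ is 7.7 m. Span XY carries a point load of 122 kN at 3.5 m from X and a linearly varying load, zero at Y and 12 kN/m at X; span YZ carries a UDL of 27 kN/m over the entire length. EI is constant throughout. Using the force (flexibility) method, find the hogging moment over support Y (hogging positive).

M_Y = 197.4 kN·m

Release continuity at Y by inserting a hinge; the redundant is the internal moment M_Y. The primary structure is two simply-supported spans XY and YZ.
Discontinuity in slope at Y on the released structure — sum the simple-span end rotations:
  span XY: point load 122 at a = 3.5: Pab(L + a)/(6LEI) = 373.6/EI
  span XY: triangular load, peak 12: 7w₀L³/(360EI) = 80.03/EI
  span YZ: UDL 27: wL³/(24EI) = 513.6/EI
  relative rotation θ_0 = (453.7 + 513.6)/EI = 967.3/EI
A unit hogging moment at Y produces rotation L₁/(3EI) + L₂/(3EI) = 4.9/EI.
Compatibility: M_Y·(L₁+L₂)/(3EI) = θ_0, giving M_Y = 197.4 kN·m (hogging).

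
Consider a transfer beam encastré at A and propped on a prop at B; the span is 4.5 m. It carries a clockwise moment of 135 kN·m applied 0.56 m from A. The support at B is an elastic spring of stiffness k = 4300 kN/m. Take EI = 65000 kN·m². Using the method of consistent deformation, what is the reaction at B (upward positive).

R_B = 7.013 kN

Remove the prop at B; the released (primary) structure is a cantilever built in at A.
Free-end deflection of the primary structure under the applied loading (downward +):
  clockwise couple 135 at a = 0.56: M₀a(2L − a)/(2EI) = 319/EI
Tip deflection under a unit load at B: L³/(3EI) = 30.38/EI.
With EI = 65000 kN·m²: δ_0 = 0.004908 m and δ_{BB} = 0.000467 m/kN.
Compatibility — the spring shortens by R_B/k under the reaction it provides: δ_0 − R_B·δ_{BB} = R_B/k. With 1/k = 0.000233 m/kN, R_B = δ_0 / (δ_{BB} + 1/k) = 0.004908 / (0.000467 + 0.000233) = 7.013 kN.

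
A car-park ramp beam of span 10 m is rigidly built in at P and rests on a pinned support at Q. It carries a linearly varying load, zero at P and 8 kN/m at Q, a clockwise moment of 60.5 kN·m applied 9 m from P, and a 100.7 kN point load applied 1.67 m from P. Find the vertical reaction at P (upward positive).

Remove the prop at Q; the released (primary) structure is a cantilever built in at P.
Downward deflection at the released point Q due to the loads:
  triangular load, peak 8 at the free end: 11w₀L⁴/(120EI) = 7333/EI
  clockwise couple 60.5 at a = 9: M₀a(2L − a)/(2EI) = 2995/EI
  point load 100.7 at a = 1.67: Pa²(3L − a)/(6EI) = 1326/EI
  δ_0 = 11654/EI
Flexibility coefficient — unit upward force at Q: δ_{QQ} = L³/(3EI) = 333.3/EI.
Compatibility at Q: δ_0 − R_Q·δ_{QQ} = 0, so R_Q = 11654/333.3 = 34.96 kN.
Vertical equilibrium: R_P = ΣP − R_Q = 140.7 − 34.96 = 105.7 kN.

R_P = 105.7 kN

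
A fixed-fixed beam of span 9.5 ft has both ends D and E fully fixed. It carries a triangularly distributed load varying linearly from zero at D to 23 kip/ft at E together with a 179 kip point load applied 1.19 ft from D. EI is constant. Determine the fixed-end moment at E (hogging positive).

Take the two fixed-end moments M_D, M_E as redundants; the released structure is the simple span DE.
Simple-span end rotations at D and E under the given loads:
  at D: triangular load, peak 23: 7w₀L³/(360EI) = 383.4/EI
  at E: triangular load, peak 23: w₀L³/(45EI) = 438.2/EI
  at D: point load 179 at a = 1.19: Pab(L + b)/(6LEI) = 553.1/EI
  at E: point load 179 at a = 1.19: Pab(L + a)/(6LEI) = 332/EI
  θ_D0 = 936.5/EI,  θ_E0 = 770.2/EI
Flexibility coefficients: a unit moment at one end gives L/(3EI) there and L/(6EI) at the far end, so f₁₁ = f₂₂ = 3.167/EI and f₁₂ = f₂₁ = 1.583/EI.
Compatibility — zero rotation at each built-in end:
  3.167 M_D + 1.583 M_E = 936.5
  1.583 M_D + 3.167 M_E = 770.2
Solving the pair gives M_D = 232.2 kip·ft and M_E = 127.1 kip·ft (hogging).

M_E = 127.1 kip·ft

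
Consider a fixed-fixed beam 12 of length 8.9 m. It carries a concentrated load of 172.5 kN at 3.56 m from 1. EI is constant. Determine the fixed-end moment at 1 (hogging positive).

Release both end moments; the primary structure is a simply-supported span 12 with redundants M_1 and M_2.
On the primary (simply-supported) span, the end slopes from the loading are:
  at 1: point load 172.5 at a = 3.56: Pab(L + b)/(6LEI) = 874.5/EI
  at 2: point load 172.5 at a = 3.56: Pab(L + a)/(6LEI) = 765.2/EI
  θ_10 = 874.5/EI,  θ_20 = 765.2/EI
Flexibility coefficients: a unit moment at one end gives L/(3EI) there and L/(6EI) at the far end, so f₁₁ = f₂₂ = 2.967/EI and f₁₂ = f₂₁ = 1.483/EI.
Compatibility — zero rotation at each built-in end:
  2.967 M_1 + 1.483 M_2 = 874.5
  1.483 M_1 + 2.967 M_2 = 765.2
Solving the pair gives M_1 = 221.1 kN·m and M_2 = 147.4 kN·m (hogging).

M_1 = 221.1 kN·m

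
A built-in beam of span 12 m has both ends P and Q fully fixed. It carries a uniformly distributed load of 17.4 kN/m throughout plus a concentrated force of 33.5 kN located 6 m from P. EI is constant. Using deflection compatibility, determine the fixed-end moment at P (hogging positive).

M_P = 259.1 kN·m

Release both end moments; the primary structure is a simply-supported span PQ with redundants M_P and M_Q.
On the primary (simply-supported) span, the end slopes from the loading are:
  at P: UDL 17.4: wL³/(24EI) = 1253/EI
  at Q: UDL 17.4: wL³/(24EI) = 1253/EI
  at P: point load 33.5 at a = 6: Pab(L + b)/(6LEI) = 301.5/EI
  at Q: point load 33.5 at a = 6: Pab(L + a)/(6LEI) = 301.5/EI
  θ_P0 = 1554/EI,  θ_Q0 = 1554/EI
Flexibility coefficients: a unit moment at one end gives L/(3EI) there and L/(6EI) at the far end, so f₁₁ = f₂₂ = 4/EI and f₁₂ = f₂₁ = 2/EI.
Compatibility — zero rotation at each built-in end:
  4 M_P + 2 M_Q = 1554
  2 M_P + 4 M_Q = 1554
Solving the pair gives M_P = 259.1 kN·m and M_Q = 259.1 kN·m (hogging).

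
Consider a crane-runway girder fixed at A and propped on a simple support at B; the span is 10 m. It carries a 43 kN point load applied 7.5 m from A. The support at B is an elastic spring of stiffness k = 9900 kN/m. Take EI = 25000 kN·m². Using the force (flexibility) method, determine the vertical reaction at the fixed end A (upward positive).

Choose R_B as the redundant. The primary structure is the cantilever fixed at A.
Primary-structure tip deflection at B by superposition:
  point load 43 at a = 7.5: Pa²(3L − a)/(6EI) = 9070/EI
Tip deflection under a unit load at B: L³/(3EI) = 333.3/EI.
With EI = 25000 kN·m²: δ_0 = 0.36281 m and δ_{BB} = 0.013333 m/kN.
Compatibility — the spring shortens by R_B/k under the reaction it provides: δ_0 − R_B·δ_{BB} = R_B/k. With 1/k = 0.000101 m/kN, R_B = δ_0 / (δ_{BB} + 1/k) = 0.36281 / (0.013333 + 0.000101) = 27.01 kN.
Vertical equilibrium: R_A = ΣP − R_B = 43 − 27.01 = 15.99 kN.

R_A = 15.99 kN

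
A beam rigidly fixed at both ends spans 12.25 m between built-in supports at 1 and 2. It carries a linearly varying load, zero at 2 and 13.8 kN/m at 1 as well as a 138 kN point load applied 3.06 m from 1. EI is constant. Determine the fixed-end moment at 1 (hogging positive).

M_1 = 341.2 kN·m

Take the two fixed-end moments M_1, M_2 as redundants; the released structure is the simple span 12.
Simple-span end rotations at 1 and 2 under the given loads:
  at 1: triangular load, peak 13.8: w₀L³/(45EI) = 563.7/EI
  at 2: triangular load, peak 13.8: 7w₀L³/(360EI) = 493.3/EI
  at 1: point load 138 at a = 3.06: Pab(L + b)/(6LEI) = 1132/EI
  at 2: point load 138 at a = 3.06: Pab(L + a)/(6LEI) = 808.4/EI
  θ_10 = 1696/EI,  θ_20 = 1302/EI
Flexibility coefficients: a unit moment at one end gives L/(3EI) there and L/(6EI) at the far end, so f₁₁ = f₂₂ = 4.083/EI and f₁₂ = f₂₁ = 2.042/EI.
Compatibility — zero rotation at each built-in end:
  4.083 M_1 + 2.042 M_2 = 1696
  2.042 M_1 + 4.083 M_2 = 1302
Solving the pair gives M_1 = 341.2 kN·m and M_2 = 148.2 kN·m (hogging).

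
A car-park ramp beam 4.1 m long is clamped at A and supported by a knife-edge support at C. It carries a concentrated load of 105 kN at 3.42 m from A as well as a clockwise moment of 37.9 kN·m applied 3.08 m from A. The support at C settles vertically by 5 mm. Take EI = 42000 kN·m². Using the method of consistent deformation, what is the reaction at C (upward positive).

R_C = 82.98 kN

Take the reaction at C as the redundant and release it; the primary structure is a cantilever fixed at A.
Deflection at C on the released cantilever, summing each load's contribution:
  point load 105 at a = 3.42: Pa²(3L − a)/(6EI) = 1818/EI
  clockwise couple 37.9 at a = 3.08: M₀a(2L − a)/(2EI) = 298.8/EI
  δ_0 = 2116/EI
Flexibility coefficient — unit upward force at C: δ_{CC} = L³/(3EI) = 22.97/EI.
With EI = 42000 kN·m²: δ_0 = 0.050392 m and δ_{CC} = 0.000547 m/kN.
Compatibility — the beam at C must follow the support down by 0.005 m: δ_0 − R_C·δ_{CC} = 0.005, so R_C = (0.050392 − 0.005)/0.000547 = 82.98 kN.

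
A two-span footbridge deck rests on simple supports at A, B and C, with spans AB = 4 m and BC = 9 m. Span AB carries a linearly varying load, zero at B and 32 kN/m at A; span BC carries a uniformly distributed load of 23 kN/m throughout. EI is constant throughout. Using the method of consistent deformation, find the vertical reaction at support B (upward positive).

Take M_B as the redundant. Released structure: two simple spans AB and BC with a hinge at B.
Rotations at B on the released spans (each span's end-slope, ×1/EI):
  span AB: triangular load, peak 32: 7w₀L³/(360EI) = 39.82/EI
  span BC: UDL 23: wL³/(24EI) = 698.6/EI
  relative rotation θ_0 = (39.82 + 698.6)/EI = 738.4/EI
A unit hogging moment at B produces rotation L₁/(3EI) + L₂/(3EI) = 4.333/EI.
Compatibility: M_B·(L₁+L₂)/(3EI) = θ_0, giving M_B = 170.4 kN·m (hogging).
Span AB, ΣM about A with M_B applied at B: R_B^{AB}·4 = 85.33 + 170.4, so R_B^{AB} = 63.94 kN and R_A = 64 − 63.94 = 0.06394 kN.
Span BC, ΣM about C: R_B^{BC}·9 = 931.5 + 170.4, so R_B^{BC} = 122.4 kN and R_C = 207 − 122.4 = 84.57 kN.
R_B = 63.94 + 122.4 = 186.4 kN.

R_B = 186.4 kN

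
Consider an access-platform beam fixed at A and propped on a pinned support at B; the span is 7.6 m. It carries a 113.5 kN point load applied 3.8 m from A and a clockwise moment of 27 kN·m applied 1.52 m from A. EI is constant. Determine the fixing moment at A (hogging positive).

M_A = 174.2 kN·m

Remove the prop at B; the released (primary) structure is a cantilever built in at A.
Primary-structure tip deflection at B by superposition:
  point load 113.5 at a = 3.8: Pa²(3L − a)/(6EI) = 5190/EI
  clockwise couple 27 at a = 1.52: M₀a(2L − a)/(2EI) = 280.7/EI
  δ_0 = 5471/EI
Tip deflection under a unit load at B: L³/(3EI) = 146.3/EI.
The prop prevents deflection at B: R_B = δ_0/δ_{BB} = 5471/146.3 = 37.39 kN.
Moment equilibrium about A: M_A = Σ(load moments about A) − R_B·L = 458.3 − 37.39×7.6 = 174.2 kN·m.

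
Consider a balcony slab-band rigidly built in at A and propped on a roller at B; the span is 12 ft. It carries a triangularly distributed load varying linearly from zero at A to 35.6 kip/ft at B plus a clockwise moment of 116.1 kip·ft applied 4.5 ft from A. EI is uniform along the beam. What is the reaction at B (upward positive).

R_B = 126.3 kip

Choose R_B as the redundant. The primary structure is the cantilever fixed at A.
Free-end deflection of the primary structure under the applied loading (downward +):
  triangular load, peak 35.6 at the free end: 11w₀L⁴/(120EI) = 67668/EI
  clockwise couple 116.1 at a = 4.5: M₀a(2L − a)/(2EI) = 5094/EI
  δ_0 = 72762/EI
Tip deflection under a unit load at B: L³/(3EI) = 576/EI.
Compatibility at B: δ_0 − R_B·δ_{BB} = 0, so R_B = 72762/576 = 126.3 kip.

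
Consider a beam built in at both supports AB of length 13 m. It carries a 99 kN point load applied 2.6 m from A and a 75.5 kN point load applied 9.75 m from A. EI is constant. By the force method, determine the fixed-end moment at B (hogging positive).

Release both end moments; the primary structure is a simply-supported span AB with redundants M_A and M_B.
Simple-span end rotations at A and B under the given loads:
  at A: point load 99 at a = 2.6: Pab(L + b)/(6LEI) = 803.1/EI
  at B: point load 99 at a = 2.6: Pab(L + a)/(6LEI) = 535.4/EI
  at A: point load 75.5 at a = 9.75: Pab(L + b)/(6LEI) = 498.4/EI
  at B: point load 75.5 at a = 9.75: Pab(L + a)/(6LEI) = 697.8/EI
  θ_A0 = 1302/EI,  θ_B0 = 1233/EI
Flexibility coefficients: a unit moment at one end gives L/(3EI) there and L/(6EI) at the far end, so f₁₁ = f₂₂ = 4.333/EI and f₁₂ = f₂₁ = 2.167/EI.
Compatibility — zero rotation at each built-in end:
  4.333 M_A + 2.167 M_B = 1302
  2.167 M_A + 4.333 M_B = 1233
Solving the pair gives M_A = 210.7 kN·m and M_B = 179.2 kN·m (hogging).

M_B = 179.2 kN·m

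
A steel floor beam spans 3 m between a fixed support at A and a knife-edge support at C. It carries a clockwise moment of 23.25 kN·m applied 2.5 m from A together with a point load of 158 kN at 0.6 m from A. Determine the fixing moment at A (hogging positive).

M_A = 57.6 kN·m

Choose R_C as the redundant. The primary structure is the cantilever fixed at A.
Free-end deflection of the primary structure under the applied loading (downward +):
  clockwise couple 23.25 at a = 2.5: M₀a(2L − a)/(2EI) = 101.7/EI
  point load 158 at a = 0.6: Pa²(3L − a)/(6EI) = 79.63/EI
  δ_0 = 181.4/EI
Flexibility coefficient — unit upward force at C: δ_{CC} = L³/(3EI) = 9/EI.
The prop prevents deflection at C: R_C = δ_0/δ_{CC} = 181.4/9 = 20.15 kN.
Moment equilibrium about A: M_A = Σ(load moments about A) − R_C·L = 118 − 20.15×3 = 57.6 kN·m.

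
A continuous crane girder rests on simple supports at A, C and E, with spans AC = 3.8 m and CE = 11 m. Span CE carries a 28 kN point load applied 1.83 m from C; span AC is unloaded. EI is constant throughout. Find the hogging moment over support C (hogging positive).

Take M_C as the redundant. Released structure: two simple spans AC and CE with a hinge at C.
Rotations at C on the released spans (each span's end-slope, ×1/EI):
  span CE: point load 28 at a = 1.83: Pab(L + b)/(6LEI) = 143.6/EI
  relative rotation θ_0 = (0 + 143.6)/EI = 143.6/EI
A unit hogging moment at C produces rotation L₁/(3EI) + L₂/(3EI) = 4.933/EI.
Compatibility: M_C·(L₁+L₂)/(3EI) = θ_0, giving M_C = 29.11 kN·m (hogging).

M_C = 29.11 kN·m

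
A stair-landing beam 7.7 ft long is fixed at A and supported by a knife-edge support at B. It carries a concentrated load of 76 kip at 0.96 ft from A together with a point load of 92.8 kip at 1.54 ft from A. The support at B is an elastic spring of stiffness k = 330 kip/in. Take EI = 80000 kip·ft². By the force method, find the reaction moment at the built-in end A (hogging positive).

Take the reaction at B as the redundant and release it; the primary structure is a cantilever fixed at A.
Free-end deflection of the primary structure under the applied loading (downward +):
  point load 76 at a = 0.96: Pa²(3L − a)/(6EI) = 258.5/EI
  point load 92.8 at a = 1.54: Pa²(3L − a)/(6EI) = 790.8/EI
  δ_0 = 1049/EI
Tip deflection under a unit load at B: L³/(3EI) = 152.2/EI.
With EI = 80000 kip·ft²: δ_0 = 0.013116 ft and δ_{BB} = 0.001902 ft/kip.
Compatibility — the spring shortens by R_B/k under the reaction it provides: δ_0 − R_B·δ_{BB} = R_B/k. With 1/k = 1/(330×12) ft/kip = 0.000253 ft/kip, R_B = δ_0 / (δ_{BB} + 1/k) = 0.013116 / (0.001902 + 0.000253) = 6.087 kip.
Moment equilibrium about A: M_A = Σ(load moments about A) − R_B·L = 215.9 − 6.087×7.7 = 169 kip·ft.

M_A = 169 kip·ft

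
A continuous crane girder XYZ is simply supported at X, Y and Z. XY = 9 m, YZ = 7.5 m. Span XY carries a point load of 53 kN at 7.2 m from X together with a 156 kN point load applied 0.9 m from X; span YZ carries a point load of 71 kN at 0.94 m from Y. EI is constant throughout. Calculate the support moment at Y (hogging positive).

M_Y = 100.2 kN·m

Take M_Y as the redundant. Released structure: two simple spans XY and YZ with a hinge at Y.
Rotations at Y on the released spans (each span's end-slope, ×1/EI):
  span XY: point load 53 at a = 7.2: Pab(L + a)/(6LEI) = 206.1/EI
  span XY: point load 156 at a = 0.9: Pab(L + a)/(6LEI) = 208.5/EI
  span YZ: point load 71 at a = 0.94: Pab(L + b)/(6LEI) = 136.8/EI
  relative rotation θ_0 = (414.6 + 136.8)/EI = 551.4/EI
A unit hogging moment at Y produces rotation L₁/(3EI) + L₂/(3EI) = 5.5/EI.
Compatibility: M_Y·(L₁+L₂)/(3EI) = θ_0, giving M_Y = 100.2 kN·m (hogging).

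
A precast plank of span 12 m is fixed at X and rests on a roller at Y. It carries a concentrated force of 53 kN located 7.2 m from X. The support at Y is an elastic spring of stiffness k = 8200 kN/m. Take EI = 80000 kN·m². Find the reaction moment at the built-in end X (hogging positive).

Remove the prop at Y; the released (primary) structure is a cantilever built in at X.
Downward deflection at the released point Y due to the loads:
  point load 53 at a = 7.2: Pa²(3L − a)/(6EI) = 13188/EI
Tip deflection under a unit load at Y: L³/(3EI) = 576/EI.
With EI = 80000 kN·m²: δ_0 = 0.16485 m and δ_{YY} = 0.0072 m/kN.
Compatibility — the spring shortens by R_Y/k under the reaction it provides: δ_0 − R_Y·δ_{YY} = R_Y/k. With 1/k = 0.000122 m/kN, R_Y = δ_0 / (δ_{YY} + 1/k) = 0.16485 / (0.0072 + 0.000122) = 22.51 kN.
Moment equilibrium about X: M_X = Σ(load moments about X) − R_Y·L = 381.6 − 22.51×12 = 111.4 kN·m.

M_X = 111.4 kN·m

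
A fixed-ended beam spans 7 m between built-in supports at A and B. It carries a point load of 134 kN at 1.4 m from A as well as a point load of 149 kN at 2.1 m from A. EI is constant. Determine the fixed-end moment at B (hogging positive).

Release both end moments; the primary structure is a simply-supported span AB with redundants M_A and M_B.
On the primary (simply-supported) span, the end slopes from the loading are:
  at A: point load 134 at a = 1.4: Pab(L + b)/(6LEI) = 315.2/EI
  at B: point load 134 at a = 1.4: Pab(L + a)/(6LEI) = 210.1/EI
  at A: point load 149 at a = 2.1: Pab(L + b)/(6LEI) = 434.4/EI
  at B: point load 149 at a = 2.1: Pab(L + a)/(6LEI) = 332.2/EI
  θ_A0 = 749.6/EI,  θ_B0 = 542.3/EI
Flexibility coefficients: a unit moment at one end gives L/(3EI) there and L/(6EI) at the far end, so f₁₁ = f₂₂ = 2.333/EI and f₁₂ = f₂₁ = 1.167/EI.
Compatibility — zero rotation at each built-in end:
  2.333 M_A + 1.167 M_B = 749.6
  1.167 M_A + 2.333 M_B = 542.3
Solving the pair gives M_A = 273.4 kN·m and M_B = 95.72 kN·m (hogging).

M_B = 95.72 kN·m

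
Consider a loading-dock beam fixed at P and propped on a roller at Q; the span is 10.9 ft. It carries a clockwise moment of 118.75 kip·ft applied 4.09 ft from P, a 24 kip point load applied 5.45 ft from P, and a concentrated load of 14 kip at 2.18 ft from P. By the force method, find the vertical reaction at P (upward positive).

Release the roller at Q. Primary structure: cantilever fixed at P.
Deflection at Q on the released cantilever, summing each load's contribution:
  clockwise couple 118.75 at a = 4.09: M₀a(2L − a)/(2EI) = 4301/EI
  point load 24 at a = 5.45: Pa²(3L − a)/(6EI) = 3238/EI
  point load 14 at a = 2.18: Pa²(3L − a)/(6EI) = 338.4/EI
  δ_0 = 7877/EI
Tip deflection under a unit load at Q: L³/(3EI) = 431.7/EI.
The prop prevents deflection at Q: R_Q = δ_0/δ_{QQ} = 7877/431.7 = 18.25 kip.
Vertical equilibrium: R_P = ΣP − R_Q = 38 − 18.25 = 19.75 kip.

R_P = 19.75 kip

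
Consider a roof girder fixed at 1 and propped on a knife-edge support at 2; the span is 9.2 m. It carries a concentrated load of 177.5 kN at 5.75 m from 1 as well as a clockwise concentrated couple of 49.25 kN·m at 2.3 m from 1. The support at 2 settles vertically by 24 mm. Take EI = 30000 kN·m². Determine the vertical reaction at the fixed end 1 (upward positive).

Remove the prop at 2; the released (primary) structure is a cantilever built in at 1.
Primary-structure tip deflection at 2 by superposition:
  point load 177.5 at a = 5.75: Pa²(3L − a)/(6EI) = 21371/EI
  clockwise couple 49.25 at a = 2.3: M₀a(2L − a)/(2EI) = 911.9/EI
  δ_0 = 22283/EI
Tip deflection under a unit load at 2: L³/(3EI) = 259.6/EI.
With EI = 30000 kN·m²: δ_0 = 0.74278 m and δ_{22} = 0.008652 m/kN.
Compatibility — the beam at 2 must follow the support down by 0.024 m: δ_0 − R_2·δ_{22} = 0.024, so R_2 = (0.74278 − 0.024)/0.008652 = 83.08 kN.
Vertical equilibrium: R_1 = ΣP − R_2 = 177.5 − 83.08 = 94.42 kN.

R_1 = 94.42 kN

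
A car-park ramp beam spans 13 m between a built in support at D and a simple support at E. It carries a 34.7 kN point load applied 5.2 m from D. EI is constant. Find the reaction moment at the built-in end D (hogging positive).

M_D = 86.61 kN·m

Release the roller at E. Primary structure: cantilever fixed at D.
Free-end deflection of the primary structure under the applied loading (downward +):
  point load 34.7 at a = 5.2: Pa²(3L − a)/(6EI) = 5286/EI
Flexibility coefficient — unit upward force at E: δ_{EE} = L³/(3EI) = 732.3/EI.
The prop prevents deflection at E: R_E = δ_0/δ_{EE} = 5286/732.3 = 7.218 kN.
Moment equilibrium about D: M_D = Σ(load moments about D) − R_E·L = 180.4 − 7.218×13 = 86.61 kN·m.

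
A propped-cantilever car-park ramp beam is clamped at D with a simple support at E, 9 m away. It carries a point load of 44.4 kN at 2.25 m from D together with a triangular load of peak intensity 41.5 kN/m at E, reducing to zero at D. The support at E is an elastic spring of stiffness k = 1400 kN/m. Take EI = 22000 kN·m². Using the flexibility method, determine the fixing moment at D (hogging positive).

Release the roller at E. Primary structure: cantilever fixed at D.
Free-end deflection of the primary structure under the applied loading (downward +):
  point load 44.4 at a = 2.25: Pa²(3L − a)/(6EI) = 927.2/EI
  triangular load, peak 41.5 at the free end: 11w₀L⁴/(120EI) = 24959/EI
  δ_0 = 25886/EI
Flexibility coefficient — unit upward force at E: δ_{EE} = L³/(3EI) = 243/EI.
With EI = 22000 kN·m²: δ_0 = 1.1767 m and δ_{EE} = 0.011045 m/kN.
Compatibility — the spring shortens by R_E/k under the reaction it provides: δ_0 − R_E·δ_{EE} = R_E/k. With 1/k = 0.000714 m/kN, R_E = δ_0 / (δ_{EE} + 1/k) = 1.1767 / (0.011045 + 0.000714) = 100.1 kN.
Moment equilibrium about D: M_D = Σ(load moments about D) − R_E·L = 1220 − 100.1×9 = 319.9 kN·m.

M_D = 319.9 kN·m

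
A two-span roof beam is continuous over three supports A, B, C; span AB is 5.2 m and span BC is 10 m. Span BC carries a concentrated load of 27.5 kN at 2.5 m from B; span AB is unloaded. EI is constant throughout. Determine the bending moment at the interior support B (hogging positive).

Insert a hinge at B; M_B is the redundant, and each span becomes simply supported.
Rotations at B on the released spans (each span's end-slope, ×1/EI):
  span BC: point load 27.5 at a = 2.5: Pab(L + b)/(6LEI) = 150.4/EI
  relative rotation θ_0 = (0 + 150.4)/EI = 150.4/EI
A unit hogging moment at B produces rotation L₁/(3EI) + L₂/(3EI) = 5.067/EI.
Slope continuity at B: θ_0 = M_B·5.067/EI, so M_B = 150.4/5.067 = 29.68 kN·m (hogging).

M_B = 29.68 kN·m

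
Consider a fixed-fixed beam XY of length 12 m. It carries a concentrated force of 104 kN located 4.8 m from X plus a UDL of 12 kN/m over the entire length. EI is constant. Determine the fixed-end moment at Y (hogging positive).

Release both end moments; the primary structure is a simply-supported span XY with redundants M_X and M_Y.
On the primary (simply-supported) span, the end slopes from the loading are:
  at X: point load 104 at a = 4.8: Pab(L + b)/(6LEI) = 958.5/EI
  at Y: point load 104 at a = 4.8: Pab(L + a)/(6LEI) = 838.7/EI
  at X: UDL 12: wL³/(24EI) = 864/EI
  at Y: UDL 12: wL³/(24EI) = 864/EI
  θ_X0 = 1822/EI,  θ_Y0 = 1703/EI
Flexibility coefficients: a unit moment at one end gives L/(3EI) there and L/(6EI) at the far end, so f₁₁ = f₂₂ = 4/EI and f₁₂ = f₂₁ = 2/EI.
Compatibility — zero rotation at each built-in end:
  4 M_X + 2 M_Y = 1822
  2 M_X + 4 M_Y = 1703
Solving the pair gives M_X = 323.7 kN·m and M_Y = 263.8 kN·m (hogging).

M_Y = 263.8 kN·m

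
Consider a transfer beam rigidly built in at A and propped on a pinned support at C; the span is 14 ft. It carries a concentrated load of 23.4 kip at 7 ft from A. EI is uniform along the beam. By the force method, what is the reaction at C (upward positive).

Take the reaction at C as the redundant and release it; the primary structure is a cantilever fixed at A.
Primary-structure tip deflection at C by superposition:
  point load 23.4 at a = 7: Pa²(3L − a)/(6EI) = 6688/EI
Tip deflection under a unit load at C: L³/(3EI) = 914.7/EI.
Compatibility at C: δ_0 − R_C·δ_{CC} = 0, so R_C = 6688/914.7 = 7.312 kip.

R_C = 7.312 kip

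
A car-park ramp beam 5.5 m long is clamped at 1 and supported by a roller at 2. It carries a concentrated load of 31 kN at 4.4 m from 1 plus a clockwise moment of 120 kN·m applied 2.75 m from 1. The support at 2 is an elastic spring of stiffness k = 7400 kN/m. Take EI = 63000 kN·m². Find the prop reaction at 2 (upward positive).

R_2 = 40.2 kN

Release the roller at 2. Primary structure: cantilever fixed at 1.
Downward deflection at the released point 2 due to the loads:
  point load 31 at a = 4.4: Pa²(3L − a)/(6EI) = 1210/EI
  clockwise couple 120 at a = 2.75: M₀a(2L − a)/(2EI) = 1361/EI
  δ_0 = 2572/EI
Flexibility coefficient — unit upward force at 2: δ_{22} = L³/(3EI) = 55.46/EI.
With EI = 63000 kN·m²: δ_0 = 0.040819 m and δ_{22} = 0.00088 m/kN.
Compatibility — the spring shortens by R_2/k under the reaction it provides: δ_0 − R_2·δ_{22} = R_2/k. With 1/k = 0.000135 m/kN, R_2 = δ_0 / (δ_{22} + 1/k) = 0.040819 / (0.00088 + 0.000135) = 40.2 kN.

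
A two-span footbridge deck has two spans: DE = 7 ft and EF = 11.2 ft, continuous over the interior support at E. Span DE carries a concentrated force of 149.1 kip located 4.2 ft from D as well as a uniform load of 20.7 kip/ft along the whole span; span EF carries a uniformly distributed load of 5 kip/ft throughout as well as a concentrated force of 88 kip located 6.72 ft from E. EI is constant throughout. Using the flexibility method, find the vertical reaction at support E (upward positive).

Insert a hinge at E; M_E is the redundant, and each span becomes simply supported.
Discontinuity in slope at E on the released structure — sum the simple-span end rotations:
  span DE: point load 149.1 at a = 4.2: Pab(L + a)/(6LEI) = 467.6/EI
  span DE: UDL 20.7: wL³/(24EI) = 295.8/EI
  span EF: UDL 5: wL³/(24EI) = 292.7/EI
  span EF: point load 88 at a = 6.72: Pab(L + b)/(6LEI) = 618.2/EI
  relative rotation θ_0 = (763.4 + 910.9)/EI = 1674/EI
A unit hogging moment at E produces rotation L₁/(3EI) + L₂/(3EI) = 6.067/EI.
Slope continuity at E: θ_0 = M_E·6.067/EI, so M_E = 1674/6.067 = 276 kip·ft (hogging).
Span DE, ΣM about D with M_E applied at E: R_E^{DE}·7 = 1133 + 276, so R_E^{DE} = 201.3 kip and R_D = 294 − 201.3 = 92.66 kip.
Span EF, ΣM about F: R_E^{EF}·11.2 = 707.8 + 276, so R_E^{EF} = 87.84 kip and R_F = 144 − 87.84 = 56.16 kip.
R_E = 201.3 + 87.84 = 289.2 kip.

R_E = 289.2 kip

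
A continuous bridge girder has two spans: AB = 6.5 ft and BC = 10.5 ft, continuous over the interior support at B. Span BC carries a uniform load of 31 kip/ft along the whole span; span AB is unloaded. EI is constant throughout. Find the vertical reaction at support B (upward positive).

R_B = 228.5 kip

Insert a hinge at B; M_B is the redundant, and each span becomes simply supported.
Rotations at B on the released spans (each span's end-slope, ×1/EI):
  span BC: UDL 31: wL³/(24EI) = 1495/EI
  relative rotation θ_0 = (0 + 1495)/EI = 1495/EI
A unit hogging moment at B produces rotation L₁/(3EI) + L₂/(3EI) = 5.667/EI.
Compatibility: M_B·(L₁+L₂)/(3EI) = θ_0, giving M_B = 263.9 kip·ft (hogging).
Span AB, ΣM about A with M_B applied at B: R_B^{AB}·6.5 = 0 + 263.9, so R_B^{AB} = 40.6 kip and R_A = 0 − 40.6 = -40.6 kip.
Span BC, ΣM about C: R_B^{BC}·10.5 = 1709 + 263.9, so R_B^{BC} = 187.9 kip and R_C = 325.5 − 187.9 = 137.6 kip.
R_B = 40.6 + 187.9 = 228.5 kip.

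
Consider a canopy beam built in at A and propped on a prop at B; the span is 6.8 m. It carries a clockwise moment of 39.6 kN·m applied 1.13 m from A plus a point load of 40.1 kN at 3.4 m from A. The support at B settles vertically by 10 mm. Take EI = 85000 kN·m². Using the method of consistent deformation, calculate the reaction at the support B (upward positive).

Take the reaction at B as the redundant and release it; the primary structure is a cantilever fixed at A.
Downward deflection at the released point B due to the loads:
  clockwise couple 39.6 at a = 1.13: M₀a(2L − a)/(2EI) = 279/EI
  point load 40.1 at a = 3.4: Pa²(3L − a)/(6EI) = 1313/EI
  δ_0 = 1592/EI
Flexibility coefficient — unit upward force at B: δ_{BB} = L³/(3EI) = 104.8/EI.
With EI = 85000 kN·m²: δ_0 = 0.018734 m and δ_{BB} = 0.001233 m/kN.
Compatibility — the beam at B must follow the support down by 0.01 m: δ_0 − R_B·δ_{BB} = 0.01, so R_B = (0.018734 − 0.01)/0.001233 = 7.083 kN.

R_B = 7.083 kN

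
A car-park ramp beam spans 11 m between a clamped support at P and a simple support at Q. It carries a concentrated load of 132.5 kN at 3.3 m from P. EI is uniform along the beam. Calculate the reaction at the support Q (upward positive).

R_Q = 16.1 kN

Remove the prop at Q; the released (primary) structure is a cantilever built in at P.
Deflection at Q on the released cantilever, summing each load's contribution:
  point load 132.5 at a = 3.3: Pa²(3L − a)/(6EI) = 7142/EI
Tip deflection under a unit load at Q: L³/(3EI) = 443.7/EI.
Compatibility at Q: δ_0 − R_Q·δ_{QQ} = 0, so R_Q = 7142/443.7 = 16.1 kN.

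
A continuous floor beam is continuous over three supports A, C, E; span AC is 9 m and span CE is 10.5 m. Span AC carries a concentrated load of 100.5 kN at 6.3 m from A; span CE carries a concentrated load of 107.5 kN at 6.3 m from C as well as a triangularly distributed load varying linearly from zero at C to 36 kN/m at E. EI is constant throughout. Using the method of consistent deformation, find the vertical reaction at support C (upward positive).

R_C = 238.5 kN

Insert a hinge at C; M_C is the redundant, and each span becomes simply supported.
Discontinuity in slope at C on the released structure — sum the simple-span end rotations:
  span AC: point load 100.5 at a = 6.3: Pab(L + a)/(6LEI) = 484.4/EI
  span CE: point load 107.5 at a = 6.3: Pab(L + b)/(6LEI) = 663.7/EI
  span CE: triangular load, peak 36: 7w₀L³/(360EI) = 810.3/EI
  relative rotation θ_0 = (484.4 + 1474)/EI = 1958/EI
A unit hogging moment at C produces rotation L₁/(3EI) + L₂/(3EI) = 6.5/EI.
Compatibility: M_C·(L₁+L₂)/(3EI) = θ_0, giving M_C = 301.3 kN·m (hogging).
Span AC, ΣM about A with M_C applied at C: R_C^{AC}·9 = 633.1 + 301.3, so R_C^{AC} = 103.8 kN and R_A = 100.5 − 103.8 = -3.327 kN.
Span CE, ΣM about E: R_C^{CE}·10.5 = 1113 + 301.3, so R_C^{CE} = 134.7 kN and R_E = 296.5 − 134.7 = 161.8 kN.
R_C = 103.8 + 134.7 = 238.5 kN.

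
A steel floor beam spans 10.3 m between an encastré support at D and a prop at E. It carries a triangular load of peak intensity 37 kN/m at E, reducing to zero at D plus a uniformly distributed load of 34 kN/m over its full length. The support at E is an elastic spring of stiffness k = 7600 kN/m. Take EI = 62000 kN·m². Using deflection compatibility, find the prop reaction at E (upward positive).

R_E = 231 kN

Release the roller at E. Primary structure: cantilever fixed at D.
Deflection at E on the released cantilever, summing each load's contribution:
  triangular load, peak 37 at the free end: 11w₀L⁴/(120EI) = 38174/EI
  UDL 34: wL⁴/(8EI) = 47834/EI
  δ_0 = 86008/EI
Tip deflection under a unit load at E: L³/(3EI) = 364.2/EI.
With EI = 62000 kN·m²: δ_0 = 1.3872 m and δ_{EE} = 0.005875 m/kN.
Compatibility — the spring shortens by R_E/k under the reaction it provides: δ_0 − R_E·δ_{EE} = R_E/k. With 1/k = 0.000132 m/kN, R_E = δ_0 / (δ_{EE} + 1/k) = 1.3872 / (0.005875 + 0.000132) = 231 kN.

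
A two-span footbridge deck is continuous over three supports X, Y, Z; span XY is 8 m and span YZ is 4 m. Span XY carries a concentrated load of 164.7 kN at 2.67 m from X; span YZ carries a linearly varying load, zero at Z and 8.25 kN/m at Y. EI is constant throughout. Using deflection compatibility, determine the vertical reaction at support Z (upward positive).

Release continuity at Y by inserting a hinge; the redundant is the internal moment M_Y. The primary structure is two simply-supported spans XY and YZ.
Discontinuity in slope at Y on the released structure — sum the simple-span end rotations:
  span XY: point load 164.7 at a = 2.67: Pab(L + a)/(6LEI) = 521/EI
  span YZ: triangular load, peak 8.25: w₀L³/(45EI) = 11.73/EI
  relative rotation θ_0 = (521 + 11.73)/EI = 532.8/EI
A unit hogging moment at Y produces rotation L₁/(3EI) + L₂/(3EI) = 4/EI.
Slope continuity at Y: θ_0 = M_Y·4/EI, so M_Y = 532.8/4 = 133.2 kN·m (hogging).
Span YZ, ΣM about Z: R_Y^{YZ}·4 = 44 + 133.2, so R_Y^{YZ} = 44.3 kN and R_Z = 16.5 − 44.3 = -27.8 kN.

R_Z = -27.8 kN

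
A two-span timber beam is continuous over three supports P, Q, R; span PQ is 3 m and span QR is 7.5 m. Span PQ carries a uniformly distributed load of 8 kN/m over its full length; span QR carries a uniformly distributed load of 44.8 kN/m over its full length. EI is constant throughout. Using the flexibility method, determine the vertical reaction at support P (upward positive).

R_P = -63.86 kN

Take M_Q as the redundant. Released structure: two simple spans PQ and QR with a hinge at Q.
Discontinuity in slope at Q on the released structure — sum the simple-span end rotations:
  span PQ: UDL 8: wL³/(24EI) = 9/EI
  span QR: UDL 44.8: wL³/(24EI) = 787.5/EI
  relative rotation θ_0 = (9 + 787.5)/EI = 796.5/EI
A unit hogging moment at Q produces rotation L₁/(3EI) + L₂/(3EI) = 3.5/EI.
Compatibility: M_Q·(L₁+L₂)/(3EI) = θ_0, giving M_Q = 227.6 kN·m (hogging).
Span PQ, ΣM about P with M_Q applied at Q: R_Q^{PQ}·3 = 36 + 227.6, so R_Q^{PQ} = 87.86 kN and R_P = 24 − 87.86 = -63.86 kN.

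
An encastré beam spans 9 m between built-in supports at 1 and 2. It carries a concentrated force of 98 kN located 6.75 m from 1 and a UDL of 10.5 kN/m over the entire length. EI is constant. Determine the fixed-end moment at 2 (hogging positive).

M_2 = 194.9 kN·m

Release both end moments; the primary structure is a simply-supported span 12 with redundants M_1 and M_2.
End rotations of the released simple span under the applied load (×1/EI):
  at 1: point load 98 at a = 6.75: Pab(L + b)/(6LEI) = 310.1/EI
  at 2: point load 98 at a = 6.75: Pab(L + a)/(6LEI) = 434.1/EI
  at 1: UDL 10.5: wL³/(24EI) = 318.9/EI
  at 2: UDL 10.5: wL³/(24EI) = 318.9/EI
  θ_10 = 629/EI,  θ_20 = 753/EI
Flexibility coefficients: a unit moment at one end gives L/(3EI) there and L/(6EI) at the far end, so f₁₁ = f₂₂ = 3/EI and f₁₂ = f₂₁ = 1.5/EI.
Compatibility — zero rotation at each built-in end:
  3 M_1 + 1.5 M_2 = 629
  1.5 M_1 + 3 M_2 = 753
Solving the pair gives M_1 = 112.2 kN·m and M_2 = 194.9 kN·m (hogging).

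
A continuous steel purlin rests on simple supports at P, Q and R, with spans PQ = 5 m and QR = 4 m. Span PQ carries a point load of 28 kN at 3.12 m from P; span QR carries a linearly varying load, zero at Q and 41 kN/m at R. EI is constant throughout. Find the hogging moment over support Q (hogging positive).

M_Q = 31.83 kN·m

Release continuity at Q by inserting a hinge; the redundant is the internal moment M_Q. The primary structure is two simply-supported spans PQ and QR.
End slopes at the hinge Q, treating each span as simply supported:
  span PQ: point load 28 at a = 3.12: Pab(L + a)/(6LEI) = 44.45/EI
  span QR: triangular load, peak 41: 7w₀L³/(360EI) = 51.02/EI
  relative rotation θ_0 = (44.45 + 51.02)/EI = 95.48/EI
A unit hogging moment at Q produces rotation L₁/(3EI) + L₂/(3EI) = 3/EI.
Slope continuity at Q: θ_0 = M_Q·3/EI, so M_Q = 95.48/3 = 31.83 kN·m (hogging).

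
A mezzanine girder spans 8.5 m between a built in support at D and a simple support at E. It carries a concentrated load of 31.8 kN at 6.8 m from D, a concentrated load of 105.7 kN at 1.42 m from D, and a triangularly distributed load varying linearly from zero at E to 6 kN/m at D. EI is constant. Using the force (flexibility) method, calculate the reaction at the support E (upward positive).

R_E = 31.67 kN

Remove the prop at E; the released (primary) structure is a cantilever built in at D.
Downward deflection at the released point E due to the loads:
  point load 31.8 at a = 6.8: Pa²(3L − a)/(6EI) = 4583/EI
  point load 105.7 at a = 1.42: Pa²(3L − a)/(6EI) = 855.4/EI
  triangular load, peak 6 at the fixed end: w₀L⁴/(30EI) = 1044/EI
  δ_0 = 6482/EI
Tip deflection under a unit load at E: L³/(3EI) = 204.7/EI.
Compatibility at E: δ_0 − R_E·δ_{EE} = 0, so R_E = 6482/204.7 = 31.67 kN.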